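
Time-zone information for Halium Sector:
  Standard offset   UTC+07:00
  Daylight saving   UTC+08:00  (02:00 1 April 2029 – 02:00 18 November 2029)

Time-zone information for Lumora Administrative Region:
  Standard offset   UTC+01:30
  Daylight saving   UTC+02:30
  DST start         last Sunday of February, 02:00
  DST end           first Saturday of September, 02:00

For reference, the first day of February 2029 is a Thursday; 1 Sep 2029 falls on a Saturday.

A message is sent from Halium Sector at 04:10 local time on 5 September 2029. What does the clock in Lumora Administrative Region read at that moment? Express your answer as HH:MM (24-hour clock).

21:40

5 September 2029 falls between 1 April and 18 November, so daylight saving is in effect and Halium Sector is at UTC+08:00.
04:10 Halium Sector − 8h = 20:10 UTC (rolling into the previous day, 4 September 2029).
1 February 2029 is a Thursday, so Sundays fall on 4, 11, 18, 25; the last is February 25.
1 September 2029 is a Saturday, so the first Saturday is September 1.
At the standard offset (UTC+01:30), 20:10 UTC + 1h30m = 21:40 Lumora Administrative Region standard time.
The standard-time date in Lumora Administrative Region, 4 September 2029, is outside the daylight-saving period (25 February – 1 September), so Lumora Administrative Region is on standard time, UTC+01:30.
20:10 UTC + 1h30m = 21:40 Lumora Administrative Region.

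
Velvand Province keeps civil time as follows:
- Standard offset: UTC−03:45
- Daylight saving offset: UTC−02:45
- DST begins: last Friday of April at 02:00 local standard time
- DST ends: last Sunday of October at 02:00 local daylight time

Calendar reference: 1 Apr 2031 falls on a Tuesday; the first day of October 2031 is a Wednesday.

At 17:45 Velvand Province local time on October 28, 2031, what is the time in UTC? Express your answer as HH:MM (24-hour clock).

21:30

1 April 2031 is a Tuesday, so Fridays fall on 4, 11, 18, 25; the last is April 25.
1 October 2031 is a Wednesday, so Sundays fall on 5, 12, 19, 26; the last is October 26.
October 28, 2031 is outside the daylight-saving period (25 April – 26 October), so Velvand Province is on standard time, UTC−03:45.
17:45 local + 3h45m = 21:30 UTC.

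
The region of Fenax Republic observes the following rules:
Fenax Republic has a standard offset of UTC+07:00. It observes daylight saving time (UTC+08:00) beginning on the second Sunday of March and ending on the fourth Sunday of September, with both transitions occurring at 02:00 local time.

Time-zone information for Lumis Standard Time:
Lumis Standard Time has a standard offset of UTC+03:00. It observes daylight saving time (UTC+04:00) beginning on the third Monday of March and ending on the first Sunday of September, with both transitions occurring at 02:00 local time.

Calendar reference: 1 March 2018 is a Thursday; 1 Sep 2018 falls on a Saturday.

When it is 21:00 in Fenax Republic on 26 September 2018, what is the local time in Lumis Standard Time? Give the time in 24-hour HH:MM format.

17:00

1 March 2018 is a Thursday, so the first Sunday is March 4 and the second is March 11.
1 September 2018 is a Saturday, so the first Sunday is September 2 and the fourth is September 23.
26 September 2018 does not fall between 11 March and 23 September, so daylight saving is not in effect and Fenax Republic is at UTC+07:00.
21:00 Fenax Republic − 7h = 14:00 UTC.
1 March 2018 is a Thursday, so the first Monday is March 5 and the third is March 19.
1 September 2018 is a Saturday, so the first Sunday is September 2.
At the standard offset (UTC+03:00), 14:00 UTC + 3h = 17:00 Lumis Standard Time standard time.
The standard-time date in Lumis Standard Time, 26 September 2018, is outside the daylight-saving period (19 March – 2 September), so Lumis Standard Time is on standard time, UTC+03:00.
14:00 UTC + 3h = 17:00 Lumis Standard Time.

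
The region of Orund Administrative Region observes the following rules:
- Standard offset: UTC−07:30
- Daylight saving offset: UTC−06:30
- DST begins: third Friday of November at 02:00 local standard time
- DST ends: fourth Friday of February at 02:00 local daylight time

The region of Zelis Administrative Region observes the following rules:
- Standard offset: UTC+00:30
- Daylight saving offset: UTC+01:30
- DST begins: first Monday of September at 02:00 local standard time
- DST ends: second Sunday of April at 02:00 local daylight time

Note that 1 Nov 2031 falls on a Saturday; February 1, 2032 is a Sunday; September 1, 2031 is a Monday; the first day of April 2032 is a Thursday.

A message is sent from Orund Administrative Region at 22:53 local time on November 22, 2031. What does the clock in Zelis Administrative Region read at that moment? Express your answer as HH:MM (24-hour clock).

06:53

1 November 2031 is a Saturday, so the first Friday is November 7 and the third is November 21.
1 February 2032 is a Sunday, so the first Friday is February 6 and the fourth is February 27.
November 22, 2031 falls between 21 November 2031 and 27 February 2032, so daylight saving is in effect and Orund Administrative Region is at UTC−06:30.
22:53 Orund Administrative Region + 6h30m = 05:23 UTC (rolling into the next day, 23 November 2031).
1 September 2031 is a Monday, so the first Monday is September 1.
1 April 2032 is a Thursday, so the first Sunday is April 4 and the second is April 11.
At the standard offset (UTC+00:30), 05:23 UTC + 0h30m = 05:53 Zelis Administrative Region standard time.
The standard-time date in Zelis Administrative Region, November 23, 2031, lies within the daylight-saving period (1 September 2031 – 11 April 2032), so Zelis Administrative Region is on daylight time, UTC+01:30.
05:23 UTC + 1h30m = 06:53 Zelis Administrative Region.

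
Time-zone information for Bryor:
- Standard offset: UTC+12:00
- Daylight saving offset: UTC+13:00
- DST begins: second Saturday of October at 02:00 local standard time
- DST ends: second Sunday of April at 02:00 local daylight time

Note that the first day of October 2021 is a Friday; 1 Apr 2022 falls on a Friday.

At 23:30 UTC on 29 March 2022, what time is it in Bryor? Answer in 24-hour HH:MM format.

1 October 2021 is a Friday, so the first Saturday is October 2 and the second is October 9.
1 April 2022 is a Friday, so the first Sunday is April 3 and the second is April 10.
At the standard offset (UTC+12:00), 23:30 UTC + 12h = 11:30 Bryor standard time (rolling into the next day, 30 March 2022).
The standard-time date in Bryor, 30 March 2022, lies within the daylight-saving period (9 October 2021 – 10 April 2022), so Bryor is on daylight time, UTC+13:00.
23:30 UTC + 13h = 12:30 local (rolling into the next day, 30 March 2022).

12:30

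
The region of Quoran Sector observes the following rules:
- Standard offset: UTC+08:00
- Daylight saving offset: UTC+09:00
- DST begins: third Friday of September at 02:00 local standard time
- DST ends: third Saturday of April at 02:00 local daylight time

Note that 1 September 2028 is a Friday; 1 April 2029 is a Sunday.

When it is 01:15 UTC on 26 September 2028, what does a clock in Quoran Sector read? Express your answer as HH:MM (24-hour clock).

1 September 2028 is a Friday, so the first Friday is September 1 and the third is September 15.
1 April 2029 is a Sunday, so the first Saturday is April 7 and the third is April 21.
At the standard offset (UTC+08:00), 01:15 UTC + 8h = 09:15 Quoran Sector standard time.
Daylight saving runs 15 September 2028 – 21 April 2029; the standard-time date in Quoran Sector, 26 September 2028, is inside that window, so Quoran Sector is at UTC+09:00.
01:15 UTC + 9h = 10:15 local.

10:15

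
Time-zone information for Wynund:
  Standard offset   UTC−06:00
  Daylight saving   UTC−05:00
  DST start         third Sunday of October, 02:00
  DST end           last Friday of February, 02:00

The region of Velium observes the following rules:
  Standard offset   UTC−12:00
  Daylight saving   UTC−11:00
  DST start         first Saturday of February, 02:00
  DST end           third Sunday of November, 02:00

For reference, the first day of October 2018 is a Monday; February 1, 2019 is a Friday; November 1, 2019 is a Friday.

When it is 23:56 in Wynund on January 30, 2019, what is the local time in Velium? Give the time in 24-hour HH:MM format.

1 October 2018 is a Monday, so the first Sunday is October 7 and the third is October 21.
1 February 2019 is a Friday, so Fridays fall on 1, 8, 15, 22; the last is February 22.
January 30, 2019 falls between 21 October 2018 and 22 February 2019, so daylight saving is in effect and Wynund is at UTC−05:00.
23:56 Wynund + 5h = 04:56 UTC (rolling into the next day, 31 January 2019).
1 February 2019 is a Friday, so the first Saturday is February 2.
1 November 2019 is a Friday, so the first Sunday is November 3 and the third is November 17.
At the standard offset (UTC−12:00), 04:56 UTC − 12h = 16:56 Velium standard time (rolling into the previous day, 30 January 2019).
Daylight saving runs 2 February – 17 November; the standard-time date in Velium, January 30, 2019, is outside that window, so Velium is on standard time at UTC−12:00.
04:56 UTC − 12h = 16:56 Velium (rolling into the previous day, 30 January 2019).

16:56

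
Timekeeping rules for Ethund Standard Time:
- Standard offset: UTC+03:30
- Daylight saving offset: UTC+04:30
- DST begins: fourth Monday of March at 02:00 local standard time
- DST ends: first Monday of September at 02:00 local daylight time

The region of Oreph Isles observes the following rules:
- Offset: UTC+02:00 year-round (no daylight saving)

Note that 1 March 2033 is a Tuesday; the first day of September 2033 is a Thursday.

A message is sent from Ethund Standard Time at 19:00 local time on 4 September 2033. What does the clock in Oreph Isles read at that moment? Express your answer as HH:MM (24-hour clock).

16:30

1 March 2033 is a Tuesday, so the first Monday is March 7 and the fourth is March 28.
1 September 2033 is a Thursday, so the first Monday is September 5.
Daylight saving runs 28 March – 5 September; 4 September 2033 is inside that window, so Ethund Standard Time is at UTC+04:30.
19:00 Ethund Standard Time − 4h30m = 14:30 UTC.
Oreph Isles stays on UTC+02:00 all year.
14:30 UTC + 2h = 16:30 Oreph Isles.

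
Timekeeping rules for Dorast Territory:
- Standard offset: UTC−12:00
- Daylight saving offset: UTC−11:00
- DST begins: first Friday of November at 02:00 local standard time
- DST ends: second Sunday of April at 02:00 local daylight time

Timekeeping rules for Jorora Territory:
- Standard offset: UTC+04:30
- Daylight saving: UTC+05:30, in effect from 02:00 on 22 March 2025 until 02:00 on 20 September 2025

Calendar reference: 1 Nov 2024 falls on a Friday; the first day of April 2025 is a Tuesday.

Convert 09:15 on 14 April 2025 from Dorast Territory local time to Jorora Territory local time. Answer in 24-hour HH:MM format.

1 November 2024 is a Friday, so the first Friday is November 1.
1 April 2025 is a Tuesday, so the first Sunday is April 6 and the second is April 13.
Daylight saving runs 1 November 2024 – 13 April 2025; 14 April 2025 is outside that window, so Dorast Territory is on standard time at UTC−12:00.
09:15 Dorast Territory + 12h = 21:15 UTC.
At the standard offset (UTC+04:30), 21:15 UTC + 4h30m = 01:45 Jorora Territory standard time (rolling into the next day, 15 April 2025).
The standard-time date in Jorora Territory, 15 April 2025, falls between 22 March and 20 September, so daylight saving is in effect and Jorora Territory is at UTC+05:30.
21:15 UTC + 5h30m = 02:45 Jorora Territory (rolling into the next day, 15 April 2025).

02:45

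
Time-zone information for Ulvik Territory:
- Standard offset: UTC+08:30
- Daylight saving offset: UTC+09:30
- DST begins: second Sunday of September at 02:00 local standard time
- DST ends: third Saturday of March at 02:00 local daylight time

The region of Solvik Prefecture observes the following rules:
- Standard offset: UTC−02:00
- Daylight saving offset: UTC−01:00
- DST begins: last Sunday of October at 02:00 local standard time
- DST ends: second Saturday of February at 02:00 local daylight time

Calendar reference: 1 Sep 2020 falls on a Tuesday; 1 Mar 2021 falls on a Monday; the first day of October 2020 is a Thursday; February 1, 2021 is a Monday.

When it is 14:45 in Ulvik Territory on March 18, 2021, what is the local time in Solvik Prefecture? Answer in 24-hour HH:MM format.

1 September 2020 is a Tuesday, so the first Sunday is September 6 and the second is September 13.
1 March 2021 is a Monday, so the first Saturday is March 6 and the third is March 20.
March 18, 2021 lies within the daylight-saving period (13 September 2020 – 20 March 2021), so Ulvik Territory is on daylight time, UTC+09:30.
14:45 Ulvik Territory − 9h30m = 05:15 UTC.
1 October 2020 is a Thursday, so Sundays fall on 4, 11, 18, 25; the last is October 25.
1 February 2021 is a Monday, so the first Saturday is February 6 and the second is February 13.
At the standard offset (UTC−02:00), 05:15 UTC − 2h = 03:15 Solvik Prefecture standard time.
Daylight saving runs 25 October 2020 – 13 February 2021; the standard-time date in Solvik Prefecture, March 18, 2021, is outside that window, so Solvik Prefecture is on standard time at UTC−02:00.
05:15 UTC − 2h = 03:15 Solvik Prefecture.

03:15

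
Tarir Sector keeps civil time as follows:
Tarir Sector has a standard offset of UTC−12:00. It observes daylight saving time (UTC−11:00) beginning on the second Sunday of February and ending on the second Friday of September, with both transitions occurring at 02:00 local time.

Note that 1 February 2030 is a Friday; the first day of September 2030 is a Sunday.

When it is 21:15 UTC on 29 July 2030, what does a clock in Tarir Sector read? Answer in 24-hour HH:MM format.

10:15

1 February 2030 is a Friday, so the first Sunday is February 3 and the second is February 10.
1 September 2030 is a Sunday, so the first Friday is September 6 and the second is September 13.
At the standard offset (UTC−12:00), 21:15 UTC − 12h = 09:15 Tarir Sector standard time.
Daylight saving runs 10 February – 13 September; the standard-time date in Tarir Sector, 29 July 2030, is inside that window, so Tarir Sector is at UTC−11:00.
21:15 UTC − 11h = 10:15 local.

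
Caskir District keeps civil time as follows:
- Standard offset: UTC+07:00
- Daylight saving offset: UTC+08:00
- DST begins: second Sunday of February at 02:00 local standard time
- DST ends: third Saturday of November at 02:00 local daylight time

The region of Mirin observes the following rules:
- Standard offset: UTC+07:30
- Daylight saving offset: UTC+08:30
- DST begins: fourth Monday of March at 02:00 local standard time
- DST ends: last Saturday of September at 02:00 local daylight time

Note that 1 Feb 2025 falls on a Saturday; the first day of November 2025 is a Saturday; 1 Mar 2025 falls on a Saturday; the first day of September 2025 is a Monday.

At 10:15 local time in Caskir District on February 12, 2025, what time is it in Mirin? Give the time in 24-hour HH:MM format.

09:45

1 February 2025 is a Saturday, so the first Sunday is February 2 and the second is February 9.
1 November 2025 is a Saturday, so the first Saturday is November 1 and the third is November 15.
February 12, 2025 falls between 9 February and 15 November, so daylight saving is in effect and Caskir District is at UTC+08:00.
10:15 Caskir District − 8h = 02:15 UTC.
1 March 2025 is a Saturday, so the first Monday is March 3 and the fourth is March 24.
1 September 2025 is a Monday, so Saturdays fall on 6, 13, 20, 27; the last is September 27.
At the standard offset (UTC+07:30), 02:15 UTC + 7h30m = 09:45 Mirin standard time.
Daylight saving runs 24 March – 27 September; the standard-time date in Mirin, February 12, 2025, is outside that window, so Mirin is on standard time at UTC+07:30.
02:15 UTC + 7h30m = 09:45 Mirin.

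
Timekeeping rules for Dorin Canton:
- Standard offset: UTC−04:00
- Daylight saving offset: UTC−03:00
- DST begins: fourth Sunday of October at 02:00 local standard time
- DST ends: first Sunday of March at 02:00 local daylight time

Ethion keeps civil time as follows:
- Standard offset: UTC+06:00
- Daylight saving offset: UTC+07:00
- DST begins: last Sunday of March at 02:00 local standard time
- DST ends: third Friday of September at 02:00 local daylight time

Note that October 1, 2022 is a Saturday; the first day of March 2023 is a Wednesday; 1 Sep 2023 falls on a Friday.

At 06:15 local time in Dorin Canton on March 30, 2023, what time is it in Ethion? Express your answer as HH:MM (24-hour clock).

17:15

1 October 2022 is a Saturday, so the first Sunday is October 2 and the fourth is October 23.
1 March 2023 is a Wednesday, so the first Sunday is March 5.
March 30, 2023 does not fall between 23 October 2022 and 5 March 2023, so daylight saving is not in effect and Dorin Canton is at UTC−04:00.
06:15 Dorin Canton + 4h = 10:15 UTC.
1 March 2023 is a Wednesday, so Sundays fall on 5, 12, 19, 26; the last is March 26.
1 September 2023 is a Friday, so the first Friday is September 1 and the third is September 15.
At the standard offset (UTC+06:00), 10:15 UTC + 6h = 16:15 Ethion standard time.
Daylight saving runs 26 March – 15 September; the standard-time date in Ethion, March 30, 2023, is inside that window, so Ethion is at UTC+07:00.
10:15 UTC + 7h = 17:15 Ethion.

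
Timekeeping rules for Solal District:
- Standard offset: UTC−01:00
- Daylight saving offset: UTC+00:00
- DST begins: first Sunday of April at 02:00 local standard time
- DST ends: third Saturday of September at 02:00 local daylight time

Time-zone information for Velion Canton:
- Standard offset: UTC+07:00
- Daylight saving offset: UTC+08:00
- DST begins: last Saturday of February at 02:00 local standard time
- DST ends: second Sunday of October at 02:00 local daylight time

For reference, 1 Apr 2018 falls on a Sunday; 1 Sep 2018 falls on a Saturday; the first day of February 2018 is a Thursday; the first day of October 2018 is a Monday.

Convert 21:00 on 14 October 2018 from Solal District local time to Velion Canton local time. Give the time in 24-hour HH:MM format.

05:00

1 April 2018 is a Sunday, so the first Sunday is April 1.
1 September 2018 is a Saturday, so the first Saturday is September 1 and the third is September 15.
14 October 2018 does not fall between 1 April and 15 September, so daylight saving is not in effect and Solal District is at UTC−01:00.
21:00 Solal District + 1h = 22:00 UTC.
1 February 2018 is a Thursday, so Saturdays fall on 3, 10, 17, 24; the last is February 24.
1 October 2018 is a Monday, so the first Sunday is October 7 and the second is October 14.
At the standard offset (UTC+07:00), 22:00 UTC + 7h = 05:00 Velion Canton standard time (rolling into the next day, 15 October 2018).
Daylight saving runs 24 February – 14 October; the standard-time date in Velion Canton, 15 October 2018, is outside that window, so Velion Canton is on standard time at UTC+07:00.
22:00 UTC + 7h = 05:00 Velion Canton (rolling into the next day, 15 October 2018).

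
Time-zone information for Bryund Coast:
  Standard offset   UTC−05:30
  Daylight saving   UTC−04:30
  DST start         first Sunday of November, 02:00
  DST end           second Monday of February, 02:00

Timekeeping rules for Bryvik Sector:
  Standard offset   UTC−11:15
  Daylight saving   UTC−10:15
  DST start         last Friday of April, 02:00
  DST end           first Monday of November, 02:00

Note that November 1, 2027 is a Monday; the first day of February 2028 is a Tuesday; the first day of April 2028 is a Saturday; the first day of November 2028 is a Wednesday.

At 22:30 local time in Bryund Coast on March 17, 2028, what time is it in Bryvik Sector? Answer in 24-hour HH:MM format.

16:45

1 November 2027 is a Monday, so the first Sunday is November 7.
1 February 2028 is a Tuesday, so the first Monday is February 7 and the second is February 14.
March 17, 2028 does not fall between 7 November 2027 and 14 February 2028, so daylight saving is not in effect and Bryund Coast is at UTC−05:30.
22:30 Bryund Coast + 5h30m = 04:00 UTC (rolling into the next day, 18 March 2028).
1 April 2028 is a Saturday, so Fridays fall on 7, 14, 21, 28; the last is April 28.
1 November 2028 is a Wednesday, so the first Monday is November 6.
At the standard offset (UTC−11:15), 04:00 UTC − 11h15m = 16:45 Bryvik Sector standard time (rolling into the previous day, 17 March 2028).
Daylight saving runs 28 April – 6 November; the standard-time date in Bryvik Sector, March 17, 2028, is outside that window, so Bryvik Sector is on standard time at UTC−11:15.
04:00 UTC − 11h15m = 16:45 Bryvik Sector (rolling into the previous day, 17 March 2028).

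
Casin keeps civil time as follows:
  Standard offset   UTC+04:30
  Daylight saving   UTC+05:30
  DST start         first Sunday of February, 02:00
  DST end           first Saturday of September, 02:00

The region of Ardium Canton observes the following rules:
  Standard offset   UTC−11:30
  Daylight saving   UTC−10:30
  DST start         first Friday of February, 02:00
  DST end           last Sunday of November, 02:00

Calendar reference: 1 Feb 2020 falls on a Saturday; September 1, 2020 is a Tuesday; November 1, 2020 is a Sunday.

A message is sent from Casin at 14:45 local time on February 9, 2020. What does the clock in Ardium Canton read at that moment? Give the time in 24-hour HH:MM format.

22:45

1 February 2020 is a Saturday, so the first Sunday is February 2.
1 September 2020 is a Tuesday, so the first Saturday is September 5.
February 9, 2020 lies within the daylight-saving period (2 February – 5 September), so Casin is on daylight time, UTC+05:30.
14:45 Casin − 5h30m = 09:15 UTC.
1 February 2020 is a Saturday, so the first Friday is February 7.
1 November 2020 is a Sunday, so Sundays fall on 1, 8, 15, 22, 29; the last is November 29.
At the standard offset (UTC−11:30), 09:15 UTC − 11h30m = 21:45 Ardium Canton standard time (rolling into the previous day, 8 February 2020).
The standard-time date in Ardium Canton, February 8, 2020, falls between 7 February and 29 November, so daylight saving is in effect and Ardium Canton is at UTC−10:30.
09:15 UTC − 10h30m = 22:45 Ardium Canton (rolling into the previous day, 8 February 2020).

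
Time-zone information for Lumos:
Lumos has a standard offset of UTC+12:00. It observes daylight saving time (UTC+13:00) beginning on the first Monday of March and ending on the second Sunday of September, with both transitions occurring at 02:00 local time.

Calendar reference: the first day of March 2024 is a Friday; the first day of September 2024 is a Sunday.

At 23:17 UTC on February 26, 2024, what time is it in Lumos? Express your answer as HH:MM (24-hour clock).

11:17

1 March 2024 is a Friday, so the first Monday is March 4.
1 September 2024 is a Sunday, so the first Sunday is September 1 and the second is September 8.
At the standard offset (UTC+12:00), 23:17 UTC + 12h = 11:17 Lumos standard time (rolling into the next day, 27 February 2024).
The standard-time date in Lumos, February 27, 2024, is outside the daylight-saving period (4 March – 8 September), so Lumos is on standard time, UTC+12:00.
23:17 UTC + 12h = 11:17 local (rolling into the next day, 27 February 2024).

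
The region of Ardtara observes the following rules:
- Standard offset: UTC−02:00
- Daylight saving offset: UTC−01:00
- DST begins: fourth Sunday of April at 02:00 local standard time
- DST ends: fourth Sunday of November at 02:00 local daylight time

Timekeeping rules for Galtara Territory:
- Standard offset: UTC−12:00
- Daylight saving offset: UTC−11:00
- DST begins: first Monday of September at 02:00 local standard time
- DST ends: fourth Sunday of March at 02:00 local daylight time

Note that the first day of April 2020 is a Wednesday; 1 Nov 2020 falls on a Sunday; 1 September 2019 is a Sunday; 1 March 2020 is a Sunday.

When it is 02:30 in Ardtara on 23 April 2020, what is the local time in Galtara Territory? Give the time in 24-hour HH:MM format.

16:30

1 April 2020 is a Wednesday, so the first Sunday is April 5 and the fourth is April 26.
1 November 2020 is a Sunday, so the first Sunday is November 1 and the fourth is November 22.
23 April 2020 does not fall between 26 April and 22 November, so daylight saving is not in effect and Ardtara is at UTC−02:00.
02:30 Ardtara + 2h = 04:30 UTC.
1 September 2019 is a Sunday, so the first Monday is September 2.
1 March 2020 is a Sunday, so the first Sunday is March 1 and the fourth is March 22.
At the standard offset (UTC−12:00), 04:30 UTC − 12h = 16:30 Galtara Territory standard time (rolling into the previous day, 22 April 2020).
The standard-time date in Galtara Territory, 22 April 2020, is outside the daylight-saving period (2 September 2019 – 22 March 2020), so Galtara Territory is on standard time, UTC−12:00.
04:30 UTC − 12h = 16:30 Galtara Territory (rolling into the previous day, 22 April 2020).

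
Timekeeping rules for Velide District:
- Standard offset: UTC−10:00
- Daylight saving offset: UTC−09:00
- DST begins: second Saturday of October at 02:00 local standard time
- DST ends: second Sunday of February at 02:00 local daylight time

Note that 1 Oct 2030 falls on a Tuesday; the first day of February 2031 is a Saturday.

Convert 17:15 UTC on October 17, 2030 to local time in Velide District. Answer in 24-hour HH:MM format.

1 October 2030 is a Tuesday, so the first Saturday is October 5 and the second is October 12.
1 February 2031 is a Saturday, so the first Sunday is February 2 and the second is February 9.
At the standard offset (UTC−10:00), 17:15 UTC − 10h = 07:15 Velide District standard time.
Daylight saving runs 12 October 2030 – 9 February 2031; the standard-time date in Velide District, October 17, 2030, is inside that window, so Velide District is at UTC−09:00.
17:15 UTC − 9h = 08:15 local.

08:15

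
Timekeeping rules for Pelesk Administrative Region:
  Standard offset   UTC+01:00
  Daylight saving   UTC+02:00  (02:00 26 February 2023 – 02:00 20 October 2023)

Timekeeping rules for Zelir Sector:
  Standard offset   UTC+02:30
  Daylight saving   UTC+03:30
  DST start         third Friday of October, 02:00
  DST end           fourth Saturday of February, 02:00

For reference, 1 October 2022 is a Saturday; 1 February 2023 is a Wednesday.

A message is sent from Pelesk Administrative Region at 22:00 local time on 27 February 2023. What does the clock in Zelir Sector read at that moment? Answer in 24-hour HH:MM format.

27 February 2023 falls between 26 February and 20 October, so daylight saving is in effect and Pelesk Administrative Region is at UTC+02:00.
22:00 Pelesk Administrative Region − 2h = 20:00 UTC.
1 October 2022 is a Saturday, so the first Friday is October 7 and the third is October 21.
1 February 2023 is a Wednesday, so the first Saturday is February 4 and the fourth is February 25.
At the standard offset (UTC+02:30), 20:00 UTC + 2h30m = 22:30 Zelir Sector standard time.
Daylight saving runs 21 October 2022 – 25 February 2023; the standard-time date in Zelir Sector, 27 February 2023, is outside that window, so Zelir Sector is on standard time at UTC+02:30.
20:00 UTC + 2h30m = 22:30 Zelir Sector.

22:30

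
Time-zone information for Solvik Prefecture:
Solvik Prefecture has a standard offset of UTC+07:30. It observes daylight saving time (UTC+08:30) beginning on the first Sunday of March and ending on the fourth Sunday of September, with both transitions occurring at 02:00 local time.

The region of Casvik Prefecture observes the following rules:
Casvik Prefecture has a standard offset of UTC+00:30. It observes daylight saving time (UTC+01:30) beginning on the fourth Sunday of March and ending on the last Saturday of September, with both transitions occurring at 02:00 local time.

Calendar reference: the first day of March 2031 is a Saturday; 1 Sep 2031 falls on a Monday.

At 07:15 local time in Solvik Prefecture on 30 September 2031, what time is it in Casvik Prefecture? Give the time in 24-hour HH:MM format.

1 March 2031 is a Saturday, so the first Sunday is March 2.
1 September 2031 is a Monday, so the first Sunday is September 7 and the fourth is September 28.
30 September 2031 does not fall between 2 March and 28 September, so daylight saving is not in effect and Solvik Prefecture is at UTC+07:30.
07:15 Solvik Prefecture − 7h30m = 23:45 UTC (rolling into the previous day, 29 September 2031).
1 March 2031 is a Saturday, so the first Sunday is March 2 and the fourth is March 23.
1 September 2031 is a Monday, so Saturdays fall on 6, 13, 20, 27; the last is September 27.
At the standard offset (UTC+00:30), 23:45 UTC + 0h30m = 00:15 Casvik Prefecture standard time (rolling into the next day, 30 September 2031).
The standard-time date in Casvik Prefecture, 30 September 2031, is outside the daylight-saving period (23 March – 27 September), so Casvik Prefecture is on standard time, UTC+00:30.
23:45 UTC + 0h30m = 00:15 Casvik Prefecture (rolling into the next day, 30 September 2031).

00:15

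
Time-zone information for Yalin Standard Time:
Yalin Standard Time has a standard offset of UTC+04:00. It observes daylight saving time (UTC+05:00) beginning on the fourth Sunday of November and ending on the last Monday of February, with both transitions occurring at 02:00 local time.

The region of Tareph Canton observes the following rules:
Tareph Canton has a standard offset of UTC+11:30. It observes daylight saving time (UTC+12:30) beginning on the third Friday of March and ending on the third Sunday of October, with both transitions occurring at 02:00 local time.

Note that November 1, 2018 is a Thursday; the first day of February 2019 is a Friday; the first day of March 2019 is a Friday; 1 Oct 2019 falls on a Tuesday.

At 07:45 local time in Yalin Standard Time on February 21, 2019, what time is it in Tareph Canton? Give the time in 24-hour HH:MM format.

14:15

1 November 2018 is a Thursday, so the first Sunday is November 4 and the fourth is November 25.
1 February 2019 is a Friday, so Mondays fall on 4, 11, 18, 25; the last is February 25.
February 21, 2019 falls between 25 November 2018 and 25 February 2019, so daylight saving is in effect and Yalin Standard Time is at UTC+05:00.
07:45 Yalin Standard Time − 5h = 02:45 UTC.
1 March 2019 is a Friday, so the first Friday is March 1 and the third is March 15.
1 October 2019 is a Tuesday, so the first Sunday is October 6 and the third is October 20.
At the standard offset (UTC+11:30), 02:45 UTC + 11h30m = 14:15 Tareph Canton standard time.
The standard-time date in Tareph Canton, February 21, 2019, does not fall between 15 March and 20 October, so daylight saving is not in effect and Tareph Canton is at UTC+11:30.
02:45 UTC + 11h30m = 14:15 Tareph Canton.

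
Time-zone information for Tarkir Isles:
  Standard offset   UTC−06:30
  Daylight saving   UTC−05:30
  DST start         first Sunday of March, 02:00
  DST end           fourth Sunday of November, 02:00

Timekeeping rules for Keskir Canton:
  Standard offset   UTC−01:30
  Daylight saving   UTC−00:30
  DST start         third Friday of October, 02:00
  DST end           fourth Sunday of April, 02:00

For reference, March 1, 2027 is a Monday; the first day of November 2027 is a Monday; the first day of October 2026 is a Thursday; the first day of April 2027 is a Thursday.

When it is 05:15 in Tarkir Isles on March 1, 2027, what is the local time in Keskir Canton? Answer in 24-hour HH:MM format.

11:15

1 March 2027 is a Monday, so the first Sunday is March 7.
1 November 2027 is a Monday, so the first Sunday is November 7 and the fourth is November 28.
Daylight saving runs 7 March – 28 November; March 1, 2027 is outside that window, so Tarkir Isles is on standard time at UTC−06:30.
05:15 Tarkir Isles + 6h30m = 11:45 UTC.
1 October 2026 is a Thursday, so the first Friday is October 2 and the third is October 16.
1 April 2027 is a Thursday, so the first Sunday is April 4 and the fourth is April 25.
At the standard offset (UTC−01:30), 11:45 UTC − 1h30m = 10:15 Keskir Canton standard time.
The standard-time date in Keskir Canton, March 1, 2027, lies within the daylight-saving period (16 October 2026 – 25 April 2027), so Keskir Canton is on daylight time, UTC−00:30.
11:45 UTC − 0h30m = 11:15 Keskir Canton.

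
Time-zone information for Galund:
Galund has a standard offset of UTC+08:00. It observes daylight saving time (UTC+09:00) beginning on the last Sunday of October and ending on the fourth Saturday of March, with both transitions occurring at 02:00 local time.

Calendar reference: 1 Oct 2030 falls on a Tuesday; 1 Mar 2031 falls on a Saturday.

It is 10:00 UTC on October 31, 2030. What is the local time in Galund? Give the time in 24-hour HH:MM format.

1 October 2030 is a Tuesday, so Sundays fall on 6, 13, 20, 27; the last is October 27.
1 March 2031 is a Saturday, so the first Saturday is March 1 and the fourth is March 22.
At the standard offset (UTC+08:00), 10:00 UTC + 8h = 18:00 Galund standard time.
The standard-time date in Galund, October 31, 2030, lies within the daylight-saving period (27 October 2030 – 22 March 2031), so Galund is on daylight time, UTC+09:00.
10:00 UTC + 9h = 19:00 local.

19:00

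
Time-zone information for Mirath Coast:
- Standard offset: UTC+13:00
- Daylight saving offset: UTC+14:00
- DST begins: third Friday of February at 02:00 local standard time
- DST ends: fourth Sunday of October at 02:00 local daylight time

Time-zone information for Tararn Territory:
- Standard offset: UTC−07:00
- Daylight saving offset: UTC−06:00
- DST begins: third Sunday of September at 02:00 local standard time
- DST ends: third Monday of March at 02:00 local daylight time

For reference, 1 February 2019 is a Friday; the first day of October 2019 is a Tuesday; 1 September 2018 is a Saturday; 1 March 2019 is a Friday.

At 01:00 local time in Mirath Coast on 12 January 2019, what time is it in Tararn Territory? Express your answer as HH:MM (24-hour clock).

1 February 2019 is a Friday, so the first Friday is February 1 and the third is February 15.
1 October 2019 is a Tuesday, so the first Sunday is October 6 and the fourth is October 27.
12 January 2019 is outside the daylight-saving period (15 February – 27 October), so Mirath Coast is on standard time, UTC+13:00.
01:00 Mirath Coast − 13h = 12:00 UTC (rolling into the previous day, 11 January 2019).
1 September 2018 is a Saturday, so the first Sunday is September 2 and the third is September 16.
1 March 2019 is a Friday, so the first Monday is March 4 and the third is March 18.
At the standard offset (UTC−07:00), 12:00 UTC − 7h = 05:00 Tararn Territory standard time.
The standard-time date in Tararn Territory, 11 January 2019, lies within the daylight-saving period (16 September 2018 – 18 March 2019), so Tararn Territory is on daylight time, UTC−06:00.
12:00 UTC − 6h = 06:00 Tararn Territory.

06:00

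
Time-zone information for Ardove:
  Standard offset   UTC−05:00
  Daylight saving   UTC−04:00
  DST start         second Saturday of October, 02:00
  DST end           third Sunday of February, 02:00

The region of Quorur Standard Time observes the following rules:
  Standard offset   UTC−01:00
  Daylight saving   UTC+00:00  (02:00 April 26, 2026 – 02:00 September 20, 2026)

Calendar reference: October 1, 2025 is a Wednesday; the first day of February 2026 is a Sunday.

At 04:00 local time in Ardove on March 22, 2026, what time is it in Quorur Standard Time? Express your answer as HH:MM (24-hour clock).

1 October 2025 is a Wednesday, so the first Saturday is October 4 and the second is October 11.
1 February 2026 is a Sunday, so the first Sunday is February 1 and the third is February 15.
March 22, 2026 is outside the daylight-saving period (11 October 2025 – 15 February 2026), so Ardove is on standard time, UTC−05:00.
04:00 Ardove + 5h = 09:00 UTC.
At the standard offset (UTC−01:00), 09:00 UTC − 1h = 08:00 Quorur Standard Time standard time.
Daylight saving runs 26 April – 20 September; the standard-time date in Quorur Standard Time, March 22, 2026, is outside that window, so Quorur Standard Time is on standard time at UTC−01:00.
09:00 UTC − 1h = 08:00 Quorur Standard Time.

08:00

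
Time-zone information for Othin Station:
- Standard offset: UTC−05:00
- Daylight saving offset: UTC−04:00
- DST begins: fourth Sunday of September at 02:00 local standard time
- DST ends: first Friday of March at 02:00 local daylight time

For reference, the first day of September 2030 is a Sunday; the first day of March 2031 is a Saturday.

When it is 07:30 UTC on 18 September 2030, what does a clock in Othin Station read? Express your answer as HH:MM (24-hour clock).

02:30

1 September 2030 is a Sunday, so the first Sunday is September 1 and the fourth is September 22.
1 March 2031 is a Saturday, so the first Friday is March 7.
At the standard offset (UTC−05:00), 07:30 UTC − 5h = 02:30 Othin Station standard time.
Daylight saving runs 22 September 2030 – 7 March 2031; the standard-time date in Othin Station, 18 September 2030, is outside that window, so Othin Station is on standard time at UTC−05:00.
07:30 UTC − 5h = 02:30 local.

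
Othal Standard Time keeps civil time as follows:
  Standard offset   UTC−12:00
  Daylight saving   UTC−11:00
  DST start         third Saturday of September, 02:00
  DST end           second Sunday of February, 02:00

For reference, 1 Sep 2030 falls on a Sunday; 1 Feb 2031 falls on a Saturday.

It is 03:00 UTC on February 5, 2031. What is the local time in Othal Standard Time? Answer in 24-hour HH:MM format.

16:00

1 September 2030 is a Sunday, so the first Saturday is September 7 and the third is September 21.
1 February 2031 is a Saturday, so the first Sunday is February 2 and the second is February 9.
At the standard offset (UTC−12:00), 03:00 UTC − 12h = 15:00 Othal Standard Time standard time (rolling into the previous day, 4 February 2031).
The standard-time date in Othal Standard Time, February 4, 2031, falls between 21 September 2030 and 9 February 2031, so daylight saving is in effect and Othal Standard Time is at UTC−11:00.
03:00 UTC − 11h = 16:00 local (rolling into the previous day, 4 February 2031).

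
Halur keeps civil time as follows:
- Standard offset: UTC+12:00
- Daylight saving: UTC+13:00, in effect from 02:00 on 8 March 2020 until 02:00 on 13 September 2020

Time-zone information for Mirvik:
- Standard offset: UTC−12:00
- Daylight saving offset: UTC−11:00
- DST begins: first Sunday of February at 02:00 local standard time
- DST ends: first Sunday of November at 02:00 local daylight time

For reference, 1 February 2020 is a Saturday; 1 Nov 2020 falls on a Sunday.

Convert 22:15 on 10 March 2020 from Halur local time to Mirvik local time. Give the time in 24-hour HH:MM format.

10 March 2020 falls between 8 March and 13 September, so daylight saving is in effect and Halur is at UTC+13:00.
22:15 Halur − 13h = 09:15 UTC.
1 February 2020 is a Saturday, so the first Sunday is February 2.
1 November 2020 is a Sunday, so the first Sunday is November 1.
At the standard offset (UTC−12:00), 09:15 UTC − 12h = 21:15 Mirvik standard time (rolling into the previous day, 9 March 2020).
The standard-time date in Mirvik, 9 March 2020, falls between 2 February and 1 November, so daylight saving is in effect and Mirvik is at UTC−11:00.
09:15 UTC − 11h = 22:15 Mirvik (rolling into the previous day, 9 March 2020).

22:15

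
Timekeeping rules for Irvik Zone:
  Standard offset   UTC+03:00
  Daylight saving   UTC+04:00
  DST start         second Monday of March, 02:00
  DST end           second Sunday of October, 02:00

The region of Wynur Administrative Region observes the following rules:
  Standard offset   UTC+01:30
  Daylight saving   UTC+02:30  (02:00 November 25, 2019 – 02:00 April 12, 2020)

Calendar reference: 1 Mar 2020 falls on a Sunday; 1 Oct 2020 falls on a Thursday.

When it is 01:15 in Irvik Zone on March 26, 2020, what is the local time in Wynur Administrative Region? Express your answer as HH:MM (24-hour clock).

23:45

1 March 2020 is a Sunday, so the first Monday is March 2 and the second is March 9.
1 October 2020 is a Thursday, so the first Sunday is October 4 and the second is October 11.
March 26, 2020 falls between 9 March and 11 October, so daylight saving is in effect and Irvik Zone is at UTC+04:00.
01:15 Irvik Zone − 4h = 21:15 UTC (rolling into the previous day, 25 March 2020).
At the standard offset (UTC+01:30), 21:15 UTC + 1h30m = 22:45 Wynur Administrative Region standard time.
The standard-time date in Wynur Administrative Region, March 25, 2020, lies within the daylight-saving period (25 November 2019 – 12 April 2020), so Wynur Administrative Region is on daylight time, UTC+02:30.
21:15 UTC + 2h30m = 23:45 Wynur Administrative Region.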